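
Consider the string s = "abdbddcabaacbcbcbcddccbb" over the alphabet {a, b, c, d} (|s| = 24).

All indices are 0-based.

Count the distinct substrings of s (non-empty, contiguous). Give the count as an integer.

264

sorted suffixes:
  #0 SA[0]=9  'aacbcbcbcddccbb'
  #1 SA[1]=7  'abaacbcbcbcddccbb'
  #2 SA[2]=0  'abdbddcabaacbcbcbcddccbb'
  #3 SA[3]=10  'acbcbcbcddccbb'
  #4 SA[4]=23  'b'
  #5 SA[5]=8  'baacbcbcbcddccbb'
  #6 SA[6]=22  'bb'
  #7 SA[7]=12  'bcbcbcddccbb'
  #8 SA[8]=14  'bcbcddccbb'
  #9 SA[9]=16  'bcddccbb'
  #10 SA[10]=1  'bdbddcabaacbcbcbcddccbb'
  #11 SA[11]=3  'bddcabaacbcbcbcddccbb'
  #12 SA[12]=6  'cabaacbcbcbcddccbb'
  #13 SA[13]=21  'cbb'
  #14 SA[14]=11  'cbcbcbcddccbb'
  #15 SA[15]=13  'cbcbcddccbb'
  #16 SA[16]=15  'cbcddccbb'
  #17 SA[17]=20  'ccbb'
  #18 SA[18]=17  'cddccbb'
  #19 SA[19]=2  'dbddcabaacbcbcbcddccbb'
  #20 SA[20]=5  'dcabaacbcbcbcddccbb'
  #21 SA[21]=19  'dccbb'
  #22 SA[22]=4  'ddcabaacbcbcbcddccbb'
  #23 SA[23]=18  'ddccbb'

SA = [9, 7, 0, 10, 23, 8, 22, 12, 14, 16, 1, 3, 6, 21, 11, 13, 15, 20, 17, 2, 5, 19, 4, 18]
i: (SA[i-1],SA[i]) lcp shared
  1: (9,7) 1 'a'
  2: (7,0) 2 'ab'
  3: (0,10) 1 'a'
  4: (10,23) 0 ''
  5: (23,8) 1 'b'
  6: (8,22) 1 'b'
  7: (22,12) 1 'b'
  8: (12,14) 4 'bcbc'
  9: (14,16) 2 'bc'
  10: (16,1) 1 'b'
  11: (1,3) 2 'bd'
  12: (3,6) 0 ''
  13: (6,21) 1 'c'
  14: (21,11) 2 'cb'
  15: (11,13) 5 'cbcbc'
  16: (13,15) 3 'cbc'
  17: (15,20) 1 'c'
  18: (20,17) 1 'c'
  19: (17,2) 0 ''
  20: (2,5) 1 'd'
  21: (5,19) 2 'dc'
  22: (19,4) 1 'd'
  23: (4,18) 3 'ddc'

n(n+1)/2 = 24·25/2 = 300
Σ LCP = 0 + 1 + 2 + 1 + 0 + 1 + 1 + 1 + 4 + 2 + 1 + 2 + 0 + 1 + 2 + 5 + 3 + 1 + 1 + 0 + 1 + 2 + 1 + 3 = 36
distinct = 300 − 36 = 264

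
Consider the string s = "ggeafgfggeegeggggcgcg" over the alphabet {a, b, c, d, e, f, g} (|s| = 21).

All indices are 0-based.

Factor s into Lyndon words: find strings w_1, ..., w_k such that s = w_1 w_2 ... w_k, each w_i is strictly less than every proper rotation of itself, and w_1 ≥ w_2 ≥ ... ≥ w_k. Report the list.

emit factor 1: 'g' (i=0, period=1)
emit factor 2: 'g' (i=1, period=1)
emit factor 3: 'e' (i=2, period=1)
emit factor 4: 'afgfggeegeggggcgcg' (i=3, period=18)

["g", "g", "e", "afgfggeegeggggcgcg"]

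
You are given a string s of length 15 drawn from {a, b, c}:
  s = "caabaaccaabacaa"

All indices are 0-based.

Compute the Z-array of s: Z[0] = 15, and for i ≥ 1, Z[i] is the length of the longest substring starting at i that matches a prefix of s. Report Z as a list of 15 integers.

[15, 0, 0, 0, 0, 0, 1, 5, 0, 0, 0, 0, 3, 0, 0]

Z[0]=15
i=1: fresh scan; Z[1]=0
i=2: fresh scan; Z[2]=0
i=3: fresh scan; Z[3]=0
i=4: fresh scan; Z[4]=0
i=5: fresh scan; Z[5]=0
i=6: fresh scan; Z[6]=1 scan→box=[6,7)
i=7: fresh scan; Z[7]=5 scan→box=[7,12)
i=8: min(r-i=4, Z[1]=0)=0; Z[8]=0
i=9: min(r-i=3, Z[2]=0)=0; Z[9]=0
i=10: min(r-i=2, Z[3]=0)=0; Z[10]=0
i=11: min(r-i=1, Z[4]=0)=0; Z[11]=0
i=12: fresh scan; Z[12]=3 scan→box=[12,15)
i=13: min(r-i=2, Z[1]=0)=0; Z[13]=0
i=14: min(r-i=1, Z[2]=0)=0; Z[14]=0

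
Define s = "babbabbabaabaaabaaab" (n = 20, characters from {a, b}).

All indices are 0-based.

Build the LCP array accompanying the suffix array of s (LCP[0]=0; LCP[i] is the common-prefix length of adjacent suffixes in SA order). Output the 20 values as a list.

[0, 4, 2, 3, 7, 1, 2, 6, 4, 2, 5, 0, 1, 5, 3, 2, 3, 6, 1, 4]

sorted suffixes:
  #0 SA[0]=16  'aaab'
  #1 SA[1]=12  'aaabaaab'
  #2 SA[2]=17  'aab'
  #3 SA[3]=13  'aabaaab'
  #4 SA[4]=9  'aabaaabaaab'
  #5 SA[5]=18  'ab'
  #6 SA[6]=14  'abaaab'
  #7 SA[7]=10  'abaaabaaab'
  #8 SA[8]=7  'abaabaaabaaab'
  #9 SA[9]=4  'abbabaabaaabaaab'
  #10 SA[10]=1  'abbabbabaabaaabaaab'
  #11 SA[11]=19  'b'
  #12 SA[12]=15  'baaab'
  #13 SA[13]=11  'baaabaaab'
  #14 SA[14]=8  'baabaaabaaab'
  #15 SA[15]=6  'babaabaaabaaab'
  #16 SA[16]=3  'babbabaabaaabaaab'
  #17 SA[17]=0  'babbabbabaabaaabaaab'
  #18 SA[18]=5  'bbabaabaaabaaab'
  #19 SA[19]=2  'bbabbabaabaaabaaab'

SA = [16, 12, 17, 13, 9, 18, 14, 10, 7, 4, 1, 19, 15, 11, 8, 6, 3, 0, 5, 2]
i: (SA[i-1],SA[i]) lcp shared
  1: (16,12) 4 'aaab'
  2: (12,17) 2 'aa'
  3: (17,13) 3 'aab'
  4: (13,9) 7 'aabaaab'
  5: (9,18) 1 'a'
  6: (18,14) 2 'ab'
  7: (14,10) 6 'abaaab'
  8: (10,7) 4 'abaa'
  9: (7,4) 2 'ab'
  10: (4,1) 5 'abbab'
  11: (1,19) 0 ''
  12: (19,15) 1 'b'
  13: (15,11) 5 'baaab'
  14: (11,8) 3 'baa'
  15: (8,6) 2 'ba'
  16: (6,3) 3 'bab'
  17: (3,0) 6 'babbab'
  18: (0,5) 1 'b'
  19: (5,2) 4 'bbab'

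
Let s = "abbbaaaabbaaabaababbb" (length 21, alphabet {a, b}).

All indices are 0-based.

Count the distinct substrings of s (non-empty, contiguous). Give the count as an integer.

sorted suffixes:
  #0 SA[0]=4  'aaaabbaaabaababbb'
  #1 SA[1]=10  'aaabaababbb'
  #2 SA[2]=5  'aaabbaaabaababbb'
  #3 SA[3]=11  'aabaababbb'
  #4 SA[4]=14  'aababbb'
  #5 SA[5]=6  'aabbaaabaababbb'
  #6 SA[6]=12  'abaababbb'
  #7 SA[7]=15  'ababbb'
  #8 SA[8]=7  'abbaaabaababbb'
  #9 SA[9]=17  'abbb'
  #10 SA[10]=0  'abbbaaaabbaaabaababbb'
  #11 SA[11]=20  'b'
  #12 SA[12]=3  'baaaabbaaabaababbb'
  #13 SA[13]=9  'baaabaababbb'
  #14 SA[14]=13  'baababbb'
  #15 SA[15]=16  'babbb'
  #16 SA[16]=19  'bb'
  #17 SA[17]=2  'bbaaaabbaaabaababbb'
  #18 SA[18]=8  'bbaaabaababbb'
  #19 SA[19]=18  'bbb'
  #20 SA[20]=1  'bbbaaaabbaaabaababbb'

SA = [4, 10, 5, 11, 14, 6, 12, 15, 7, 17, 0, 20, 3, 9, 13, 16, 19, 2, 8, 18, 1]
rank  pair      lcp
   1  s[4:],s[10:]  3  'aaa'
   2  s[10:],s[5:]  4  'aaab'
   3  s[5:],s[11:]  2  'aa'
   4  s[11:],s[14:]  4  'aaba'
   5  s[14:],s[6:]  3  'aab'
   6  s[6:],s[12:]  1  'a'
   7  s[12:],s[15:]  3  'aba'
   8  s[15:],s[7:]  2  'ab'
   9  s[7:],s[17:]  3  'abb'
  10  s[17:],s[0:]  4  'abbb'
  11  s[0:],s[20:]  0  ''
  12  s[20:],s[3:]  1  'b'
  13  s[3:],s[9:]  4  'baaa'
  14  s[9:],s[13:]  3  'baa'
  15  s[13:],s[16:]  2  'ba'
  16  s[16:],s[19:]  1  'b'
  17  s[19:],s[2:]  2  'bb'
  18  s[2:],s[8:]  5  'bbaaa'
  19  s[8:],s[18:]  2  'bb'
  20  s[18:],s[1:]  3  'bbb'

n(n+1)/2 = 21·22/2 = 231
Σ LCP = 0 + 3 + 4 + 2 + 4 + 3 + 1 + 3 + 2 + 3 + 4 + 0 + 1 + 4 + 3 + 2 + 1 + 2 + 5 + 2 + 3 = 52
distinct = 231 − 52 = 179

179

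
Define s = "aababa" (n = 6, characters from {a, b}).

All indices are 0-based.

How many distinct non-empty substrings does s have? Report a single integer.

sorted suffixes:
  #0 SA[0]=5  'a'
  #1 SA[1]=0  'aababa'
  #2 SA[2]=3  'aba'
  #3 SA[3]=1  'ababa'
  #4 SA[4]=4  'ba'
  #5 SA[5]=2  'baba'

SA = [5, 0, 3, 1, 4, 2]
rank  pair      lcp
   1  s[5:],s[0:]  1  'a'
   2  s[0:],s[3:]  1  'a'
   3  s[3:],s[1:]  3  'aba'
   4  s[1:],s[4:]  0  ''
   5  s[4:],s[2:]  2  'ba'

n(n+1)/2 = 6·7/2 = 21
Σ LCP = 0 + 1 + 1 + 3 + 0 + 2 = 7
distinct = 21 − 7 = 14

14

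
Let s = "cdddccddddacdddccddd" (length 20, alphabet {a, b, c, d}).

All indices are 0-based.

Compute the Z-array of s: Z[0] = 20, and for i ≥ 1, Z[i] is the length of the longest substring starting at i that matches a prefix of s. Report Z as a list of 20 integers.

Z[0]=20
i=1: i≥r, start 0; Z[1]=0
i=2: i≥r, start 0; Z[2]=0
i=3: i≥r, start 0; Z[3]=0
i=4: i≥r, start 0; Z[4]=1 extend→box=[4,5)
i=5: i≥r, start 0; Z[5]=4 extend→box=[5,9)
i=6: min(r-i=3, Z[1]=0)=0; Z[6]=0
i=7: min(r-i=2, Z[2]=0)=0; Z[7]=0
i=8: min(r-i=1, Z[3]=0)=0; Z[8]=0
i=9: i≥r, start 0; Z[9]=0
i=10: i≥r, start 0; Z[10]=0
i=11: i≥r, start 0; Z[11]=9 extend→box=[11,20)
i=12: min(r-i=8, Z[1]=0)=0; Z[12]=0
i=13: min(r-i=7, Z[2]=0)=0; Z[13]=0
i=14: min(r-i=6, Z[3]=0)=0; Z[14]=0
i=15: min(r-i=5, Z[4]=1)=1; Z[15]=1
i=16: min(r-i=4, Z[5]=4)=4; Z[16]=4
i=17: min(r-i=3, Z[6]=0)=0; Z[17]=0
i=18: min(r-i=2, Z[7]=0)=0; Z[18]=0
i=19: min(r-i=1, Z[8]=0)=0; Z[19]=0

[20, 0, 0, 0, 1, 4, 0, 0, 0, 0, 0, 9, 0, 0, 0, 1, 4, 0, 0, 0]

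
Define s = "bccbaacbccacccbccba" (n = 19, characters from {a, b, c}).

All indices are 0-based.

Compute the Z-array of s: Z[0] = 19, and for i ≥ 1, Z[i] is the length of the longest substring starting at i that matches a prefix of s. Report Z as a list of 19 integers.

[19, 0, 0, 1, 0, 0, 0, 3, 0, 0, 0, 0, 0, 0, 5, 0, 0, 1, 0]

Z[0]=19
i=1: outside box; Z[1]=0
i=2: outside box; Z[2]=0
i=3: outside box; Z[3]=1 extend→box=[3,4)
i=4: outside box; Z[4]=0
i=5: outside box; Z[5]=0
i=6: outside box; Z[6]=0
i=7: outside box; Z[7]=3 extend→box=[7,10)
i=8: min(r-i=2, Z[1]=0)=0; Z[8]=0
i=9: min(r-i=1, Z[2]=0)=0; Z[9]=0
i=10: outside box; Z[10]=0
i=11: outside box; Z[11]=0
i=12: outside box; Z[12]=0
i=13: outside box; Z[13]=0
i=14: outside box; Z[14]=5 extend→box=[14,19)
i=15: min(r-i=4, Z[1]=0)=0; Z[15]=0
i=16: min(r-i=3, Z[2]=0)=0; Z[16]=0
i=17: min(r-i=2, Z[3]=1)=1; Z[17]=1
i=18: min(r-i=1, Z[4]=0)=0; Z[18]=0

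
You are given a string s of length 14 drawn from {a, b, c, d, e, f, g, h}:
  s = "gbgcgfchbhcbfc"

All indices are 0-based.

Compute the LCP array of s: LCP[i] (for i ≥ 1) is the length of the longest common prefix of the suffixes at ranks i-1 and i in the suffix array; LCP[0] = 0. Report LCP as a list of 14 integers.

[0, 1, 1, 0, 1, 1, 1, 0, 2, 0, 1, 1, 0, 1]

sorted suffixes:
  #0 SA[0]=11  'bfc'
  #1 SA[1]=1  'bgcgfchbhcbfc'
  #2 SA[2]=8  'bhcbfc'
  #3 SA[3]=13  'c'
  #4 SA[4]=10  'cbfc'
  #5 SA[5]=3  'cgfchbhcbfc'
  #6 SA[6]=6  'chbhcbfc'
  #7 SA[7]=12  'fc'
  #8 SA[8]=5  'fchbhcbfc'
  #9 SA[9]=0  'gbgcgfchbhcbfc'
  #10 SA[10]=2  'gcgfchbhcbfc'
  #11 SA[11]=4  'gfchbhcbfc'
  #12 SA[12]=7  'hbhcbfc'
  #13 SA[13]=9  'hcbfc'

SA = [11, 1, 8, 13, 10, 3, 6, 12, 5, 0, 2, 4, 7, 9]
rank  pair      lcp
   1  s[11:],s[1:]  1  'b'
   2  s[1:],s[8:]  1  'b'
   3  s[8:],s[13:]  0  ''
   4  s[13:],s[10:]  1  'c'
   5  s[10:],s[3:]  1  'c'
   6  s[3:],s[6:]  1  'c'
   7  s[6:],s[12:]  0  ''
   8  s[12:],s[5:]  2  'fc'
   9  s[5:],s[0:]  0  ''
  10  s[0:],s[2:]  1  'g'
  11  s[2:],s[4:]  1  'g'
  12  s[4:],s[7:]  0  ''
  13  s[7:],s[9:]  1  'h'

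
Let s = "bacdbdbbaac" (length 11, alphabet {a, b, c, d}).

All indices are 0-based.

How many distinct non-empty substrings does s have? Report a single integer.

sorted suffixes:
  #0 SA[0]=8  'aac'
  #1 SA[1]=9  'ac'
  #2 SA[2]=1  'acdbdbbaac'
  #3 SA[3]=7  'baac'
  #4 SA[4]=0  'bacdbdbbaac'
  #5 SA[5]=6  'bbaac'
  #6 SA[6]=4  'bdbbaac'
  #7 SA[7]=10  'c'
  #8 SA[8]=2  'cdbdbbaac'
  #9 SA[9]=5  'dbbaac'
  #10 SA[10]=3  'dbdbbaac'

SA = [8, 9, 1, 7, 0, 6, 4, 10, 2, 5, 3]
i: (SA[i-1],SA[i]) lcp shared
  1: (8,9) 1 'a'
  2: (9,1) 2 'ac'
  3: (1,7) 0 ''
  4: (7,0) 2 'ba'
  5: (0,6) 1 'b'
  6: (6,4) 1 'b'
  7: (4,10) 0 ''
  8: (10,2) 1 'c'
  9: (2,5) 0 ''
  10: (5,3) 2 'db'

n(n+1)/2 = 11·12/2 = 66
Σ LCP = 0 + 1 + 2 + 0 + 2 + 1 + 1 + 0 + 1 + 0 + 2 = 10
distinct = 66 − 10 = 56

56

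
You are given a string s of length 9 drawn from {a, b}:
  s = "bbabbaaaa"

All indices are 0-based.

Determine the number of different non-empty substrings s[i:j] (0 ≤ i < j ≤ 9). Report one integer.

sorted suffixes:
  #0 SA[0]=8  'a'
  #1 SA[1]=7  'aa'
  #2 SA[2]=6  'aaa'
  #3 SA[3]=5  'aaaa'
  #4 SA[4]=2  'abbaaaa'
  #5 SA[5]=4  'baaaa'
  #6 SA[6]=1  'babbaaaa'
  #7 SA[7]=3  'bbaaaa'
  #8 SA[8]=0  'bbabbaaaa'

SA = [8, 7, 6, 5, 2, 4, 1, 3, 0]
[i] adj suffixes → lcp
  [1] 8/7 → 1 ('a')
  [2] 7/6 → 2 ('aa')
  [3] 6/5 → 3 ('aaa')
  [4] 5/2 → 1 ('a')
  [5] 2/4 → 0 ('')
  [6] 4/1 → 2 ('ba')
  [7] 1/3 → 1 ('b')
  [8] 3/0 → 3 ('bba')

n(n+1)/2 = 9·10/2 = 45
Σ LCP = 0 + 1 + 2 + 3 + 1 + 0 + 2 + 1 + 3 = 13
distinct = 45 − 13 = 32

32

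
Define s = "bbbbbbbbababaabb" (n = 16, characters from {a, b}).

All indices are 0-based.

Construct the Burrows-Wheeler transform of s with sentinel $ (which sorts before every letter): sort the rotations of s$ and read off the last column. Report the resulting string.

bbbbabaababbbbbb$

rank  rotation           last
    0  $bbbbbbbbababaabb  b
    1  aabb$bbbbbbbbabab  b
    2  abaabb$bbbbbbbbab  b
    3  ababaabb$bbbbbbbb  b
    4  abb$bbbbbbbbababa  a
    5  b$bbbbbbbbababaab  b
    6  baabb$bbbbbbbbaba  a
    7  babaabb$bbbbbbbba  a
    8  bababaabb$bbbbbbb  b
    9  bb$bbbbbbbbababaa  a
   10  bbababaabb$bbbbbb  b
   11  bbbababaabb$bbbbb  b
   12  bbbbababaabb$bbbb  b
   13  bbbbbababaabb$bbb  b
   14  bbbbbbababaabb$bb  b
   15  bbbbbbbababaabb$b  b
   16  bbbbbbbbababaabb$  $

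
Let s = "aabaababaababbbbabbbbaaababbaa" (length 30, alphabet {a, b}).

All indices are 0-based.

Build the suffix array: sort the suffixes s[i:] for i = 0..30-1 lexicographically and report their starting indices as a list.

[29, 28, 21, 0, 3, 22, 8, 1, 6, 4, 23, 9, 25, 16, 11, 27, 20, 2, 7, 5, 24, 15, 10, 26, 19, 14, 18, 13, 17, 12]

rank→(start, suffix):
  0 → (29, 'a')
  1 → (28, 'aa')
  2 → (21, 'aaababbaa')
  3 → (0, 'aabaababaababbbbabbbbaaababbaa')
  4 → (3, 'aababaababbbbabbbbaaababbaa')
  5 → (22, 'aababbaa')
  6 → (8, 'aababbbbabbbbaaababbaa')
  7 → (1, 'abaababaababbbbabbbbaaababbaa')
  8 → (6, 'abaababbbbabbbbaaababbaa')
  9 → (4, 'ababaababbbbabbbbaaababbaa')
  10 → (23, 'ababbaa')
  11 → (9, 'ababbbbabbbbaaababbaa')
  12 → (25, 'abbaa')
  13 → (16, 'abbbbaaababbaa')
  14 → (11, 'abbbbabbbbaaababbaa')
  15 → (27, 'baa')
  16 → (20, 'baaababbaa')
  17 → (2, 'baababaababbbbabbbbaaababbaa')
  18 → (7, 'baababbbbabbbbaaababbaa')
  19 → (5, 'babaababbbbabbbbaaababbaa')
  20 → (24, 'babbaa')
  21 → (15, 'babbbbaaababbaa')
  22 → (10, 'babbbbabbbbaaababbaa')
  23 → (26, 'bbaa')
  24 → (19, 'bbaaababbaa')
  25 → (14, 'bbabbbbaaababbaa')
  26 → (18, 'bbbaaababbaa')
  27 → (13, 'bbbabbbbaaababbaa')
  28 → (17, 'bbbbaaababbaa')
  29 → (12, 'bbbbabbbbaaababbaa')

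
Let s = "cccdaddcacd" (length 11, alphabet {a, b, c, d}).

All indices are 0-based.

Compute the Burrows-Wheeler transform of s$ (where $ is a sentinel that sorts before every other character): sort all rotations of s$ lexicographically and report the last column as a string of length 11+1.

rank  rotation      last
    0  $cccdaddcacd  d
    1  acd$cccdaddc  c
    2  addcacd$cccd  d
    3  cacd$cccdadd  d
    4  cccdaddcacd$  $
    5  ccdaddcacd$c  c
    6  cd$cccdaddca  a
    7  cdaddcacd$cc  c
    8  d$cccdaddcac  c
    9  daddcacd$ccc  c
   10  dcacd$cccdad  d
   11  ddcacd$cccda  a

dcdd$cacccda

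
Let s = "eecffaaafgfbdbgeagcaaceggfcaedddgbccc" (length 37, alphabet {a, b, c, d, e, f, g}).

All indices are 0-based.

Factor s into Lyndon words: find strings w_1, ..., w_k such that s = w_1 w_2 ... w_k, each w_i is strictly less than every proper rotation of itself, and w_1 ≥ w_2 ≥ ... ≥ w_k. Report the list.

["e", "e", "cff", "aaafgfbdbgeagcaaceggfcaedddgbccc"]

emit factor 1: 'e' (i=0, period=1)
emit factor 2: 'e' (i=1, period=1)
emit factor 3: 'cff' (i=2, period=3)
emit factor 4: 'aaafgfbdbgeagcaaceggfcaedddgbccc' (i=5, period=32)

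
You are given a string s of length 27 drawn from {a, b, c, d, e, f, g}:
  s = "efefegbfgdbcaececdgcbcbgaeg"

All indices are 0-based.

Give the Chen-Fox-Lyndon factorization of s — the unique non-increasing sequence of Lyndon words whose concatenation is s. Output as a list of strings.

emit factor 1: 'efefeg' (i=0, period=6)
emit factor 2: 'bfgd' (i=6, period=4)
emit factor 3: 'bc' (i=10, period=2)
emit factor 4: 'aececdgcbcbgaeg' (i=12, period=15)

["efefeg", "bfgd", "bc", "aececdgcbcbgaeg"]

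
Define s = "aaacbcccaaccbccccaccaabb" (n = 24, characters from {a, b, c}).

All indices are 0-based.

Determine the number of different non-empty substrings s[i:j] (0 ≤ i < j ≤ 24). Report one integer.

rank→(start, suffix):
  0 → (0, 'aaacbcccaaccbccccaccaabb')
  1 → (20, 'aabb')
  2 → (1, 'aacbcccaaccbccccaccaabb')
  3 → (8, 'aaccbccccaccaabb')
  4 → (21, 'abb')
  5 → (2, 'acbcccaaccbccccaccaabb')
  6 → (17, 'accaabb')
  7 → (9, 'accbccccaccaabb')
  8 → (23, 'b')
  9 → (22, 'bb')
  10 → (4, 'bcccaaccbccccaccaabb')
  11 → (12, 'bccccaccaabb')
  12 → (19, 'caabb')
  13 → (7, 'caaccbccccaccaabb')
  14 → (16, 'caccaabb')
  15 → (3, 'cbcccaaccbccccaccaabb')
  16 → (11, 'cbccccaccaabb')
  17 → (18, 'ccaabb')
  18 → (6, 'ccaaccbccccaccaabb')
  19 → (15, 'ccaccaabb')
  20 → (10, 'ccbccccaccaabb')
  21 → (5, 'cccaaccbccccaccaabb')
  22 → (14, 'cccaccaabb')
  23 → (13, 'ccccaccaabb')

SA = [0, 20, 1, 8, 21, 2, 17, 9, 23, 22, 4, 12, 19, 7, 16, 3, 11, 18, 6, 15, 10, 5, 14, 13]
rank  pair      lcp
   1  s[0:],s[20:]  2  'aa'
   2  s[20:],s[1:]  2  'aa'
   3  s[1:],s[8:]  3  'aac'
   4  s[8:],s[21:]  1  'a'
   5  s[21:],s[2:]  1  'a'
   6  s[2:],s[17:]  2  'ac'
   7  s[17:],s[9:]  3  'acc'
   8  s[9:],s[23:]  0  ''
   9  s[23:],s[22:]  1  'b'
  10  s[22:],s[4:]  1  'b'
  11  s[4:],s[12:]  4  'bccc'
  12  s[12:],s[19:]  0  ''
  13  s[19:],s[7:]  3  'caa'
  14  s[7:],s[16:]  2  'ca'
  15  s[16:],s[3:]  1  'c'
  16  s[3:],s[11:]  5  'cbccc'
  17  s[11:],s[18:]  1  'c'
  18  s[18:],s[6:]  4  'ccaa'
  19  s[6:],s[15:]  3  'cca'
  20  s[15:],s[10:]  2  'cc'
  21  s[10:],s[5:]  2  'cc'
  22  s[5:],s[14:]  4  'ccca'
  23  s[14:],s[13:]  3  'ccc'

n(n+1)/2 = 24·25/2 = 300
Σ LCP = 0 + 2 + 2 + 3 + 1 + 1 + 2 + 3 + 0 + 1 + 1 + 4 + 0 + 3 + 2 + 1 + 5 + 1 + 4 + 3 + 2 + 2 + 4 + 3 = 50
distinct = 300 − 50 = 250

250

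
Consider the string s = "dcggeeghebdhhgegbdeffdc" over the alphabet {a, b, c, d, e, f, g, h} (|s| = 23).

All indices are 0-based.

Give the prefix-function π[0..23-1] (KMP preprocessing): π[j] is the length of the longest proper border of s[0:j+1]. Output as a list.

[0, 0, 0, 0, 0, 0, 0, 0, 0, 0, 1, 0, 0, 0, 0, 0, 0, 1, 0, 0, 0, 1, 2]

π[0] = 0
j=1 s[j]='c': π[1]=0 (border '')
j=2 s[j]='g': π[2]=0 (border '')
j=3 s[j]='g': π[3]=0 (border '')
j=4 s[j]='e': π[4]=0 (border '')
j=5 s[j]='e': π[5]=0 (border '')
j=6 s[j]='g': π[6]=0 (border '')
j=7 s[j]='h': π[7]=0 (border '')
j=8 s[j]='e': π[8]=0 (border '')
j=9 s[j]='b': π[9]=0 (border '')
j=10 s[j]='d': π[10]=1 (border 'd')
j=11 s[j]='h': k: 1→0; π[11]=0 (border '')
j=12 s[j]='h': π[12]=0 (border '')
j=13 s[j]='g': π[13]=0 (border '')
j=14 s[j]='e': π[14]=0 (border '')
j=15 s[j]='g': π[15]=0 (border '')
j=16 s[j]='b': π[16]=0 (border '')
j=17 s[j]='d': π[17]=1 (border 'd')
j=18 s[j]='e': k: 1→0; π[18]=0 (border '')
j=19 s[j]='f': π[19]=0 (border '')
j=20 s[j]='f': π[20]=0 (border '')
j=21 s[j]='d': π[21]=1 (border 'd')
j=22 s[j]='c': π[22]=2 (border 'dc')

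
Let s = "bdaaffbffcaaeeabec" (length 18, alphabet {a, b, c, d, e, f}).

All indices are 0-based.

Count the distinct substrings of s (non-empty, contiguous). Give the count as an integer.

sorted suffixes:
  #0 SA[0]=10  'aaeeabec'
  #1 SA[1]=2  'aaffbffcaaeeabec'
  #2 SA[2]=14  'abec'
  #3 SA[3]=11  'aeeabec'
  #4 SA[4]=3  'affbffcaaeeabec'
  #5 SA[5]=0  'bdaaffbffcaaeeabec'
  #6 SA[6]=15  'bec'
  #7 SA[7]=6  'bffcaaeeabec'
  #8 SA[8]=17  'c'
  #9 SA[9]=9  'caaeeabec'
  #10 SA[10]=1  'daaffbffcaaeeabec'
  #11 SA[11]=13  'eabec'
  #12 SA[12]=16  'ec'
  #13 SA[13]=12  'eeabec'
  #14 SA[14]=5  'fbffcaaeeabec'
  #15 SA[15]=8  'fcaaeeabec'
  #16 SA[16]=4  'ffbffcaaeeabec'
  #17 SA[17]=7  'ffcaaeeabec'

SA = [10, 2, 14, 11, 3, 0, 15, 6, 17, 9, 1, 13, 16, 12, 5, 8, 4, 7]
i: (SA[i-1],SA[i]) lcp shared
  1: (10,2) 2 'aa'
  2: (2,14) 1 'a'
  3: (14,11) 1 'a'
  4: (11,3) 1 'a'
  5: (3,0) 0 ''
  6: (0,15) 1 'b'
  7: (15,6) 1 'b'
  8: (6,17) 0 ''
  9: (17,9) 1 'c'
  10: (9,1) 0 ''
  11: (1,13) 0 ''
  12: (13,16) 1 'e'
  13: (16,12) 1 'e'
  14: (12,5) 0 ''
  15: (5,8) 1 'f'
  16: (8,4) 1 'f'
  17: (4,7) 2 'ff'

n(n+1)/2 = 18·19/2 = 171
Σ LCP = 0 + 2 + 1 + 1 + 1 + 0 + 1 + 1 + 0 + 1 + 0 + 0 + 1 + 1 + 0 + 1 + 1 + 2 = 14
distinct = 171 − 14 = 157

157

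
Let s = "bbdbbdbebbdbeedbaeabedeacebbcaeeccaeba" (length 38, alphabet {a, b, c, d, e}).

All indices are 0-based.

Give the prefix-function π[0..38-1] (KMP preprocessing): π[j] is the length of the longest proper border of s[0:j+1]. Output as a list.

[0, 1, 0, 1, 2, 3, 4, 0, 1, 2, 3, 4, 0, 0, 0, 1, 0, 0, 0, 1, 0, 0, 0, 0, 0, 0, 1, 2, 0, 0, 0, 0, 0, 0, 0, 0, 1, 0]

π[0] = 0
j=1 s[j]='b': π[1]=1 (border 'b')
j=2 s[j]='d': k: 1→0; π[2]=0 (border '')
j=3 s[j]='b': π[3]=1 (border 'b')
j=4 s[j]='b': π[4]=2 (border 'bb')
j=5 s[j]='d': π[5]=3 (border 'bbd')
j=6 s[j]='b': π[6]=4 (border 'bbdb')
j=7 s[j]='e': k: 4→1→0; π[7]=0 (border '')
j=8 s[j]='b': π[8]=1 (border 'b')
j=9 s[j]='b': π[9]=2 (border 'bb')
j=10 s[j]='d': π[10]=3 (border 'bbd')
j=11 s[j]='b': π[11]=4 (border 'bbdb')
j=12 s[j]='e': k: 4→1→0; π[12]=0 (border '')
j=13 s[j]='e': π[13]=0 (border '')
j=14 s[j]='d': π[14]=0 (border '')
j=15 s[j]='b': π[15]=1 (border 'b')
j=16 s[j]='a': k: 1→0; π[16]=0 (border '')
j=17 s[j]='e': π[17]=0 (border '')
j=18 s[j]='a': π[18]=0 (border '')
j=19 s[j]='b': π[19]=1 (border 'b')
j=20 s[j]='e': k: 1→0; π[20]=0 (border '')
j=21 s[j]='d': π[21]=0 (border '')
j=22 s[j]='e': π[22]=0 (border '')
j=23 s[j]='a': π[23]=0 (border '')
j=24 s[j]='c': π[24]=0 (border '')
j=25 s[j]='e': π[25]=0 (border '')
j=26 s[j]='b': π[26]=1 (border 'b')
j=27 s[j]='b': π[27]=2 (border 'bb')
j=28 s[j]='c': k: 2→1→0; π[28]=0 (border '')
j=29 s[j]='a': π[29]=0 (border '')
j=30 s[j]='e': π[30]=0 (border '')
j=31 s[j]='e': π[31]=0 (border '')
j=32 s[j]='c': π[32]=0 (border '')
j=33 s[j]='c': π[33]=0 (border '')
j=34 s[j]='a': π[34]=0 (border '')
j=35 s[j]='e': π[35]=0 (border '')
j=36 s[j]='b': π[36]=1 (border 'b')
j=37 s[j]='a': k: 1→0; π[37]=0 (border '')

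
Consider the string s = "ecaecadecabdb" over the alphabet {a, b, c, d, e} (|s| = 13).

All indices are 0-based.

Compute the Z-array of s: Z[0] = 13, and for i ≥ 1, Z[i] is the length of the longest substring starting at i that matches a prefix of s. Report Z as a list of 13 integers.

Z[0]=13
i=1: i≥r, start 0; Z[1]=0
i=2: i≥r, start 0; Z[2]=0
i=3: i≥r, start 0; Z[3]=3 scan→box=[3,6)
i=4: min(r-i=2, Z[1]=0)=0; Z[4]=0
i=5: min(r-i=1, Z[2]=0)=0; Z[5]=0
i=6: i≥r, start 0; Z[6]=0
i=7: i≥r, start 0; Z[7]=3 scan→box=[7,10)
i=8: min(r-i=2, Z[1]=0)=0; Z[8]=0
i=9: min(r-i=1, Z[2]=0)=0; Z[9]=0
i=10: i≥r, start 0; Z[10]=0
i=11: i≥r, start 0; Z[11]=0
i=12: i≥r, start 0; Z[12]=0

[13, 0, 0, 3, 0, 0, 0, 3, 0, 0, 0, 0, 0]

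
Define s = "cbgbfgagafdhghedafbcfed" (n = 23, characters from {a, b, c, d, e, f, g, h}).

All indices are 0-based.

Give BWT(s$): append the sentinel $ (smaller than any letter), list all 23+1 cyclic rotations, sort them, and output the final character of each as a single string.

rank  rotation                  last
    0  $cbgbfgagafdhghedafbcfed  d
    1  afbcfed$cbgbfgagafdhghed  d
    2  afdhghedafbcfed$cbgbfgag  g
    3  agafdhghedafbcfed$cbgbfg  g
    4  bcfed$cbgbfgagafdhghedaf  f
    5  bfgagafdhghedafbcfed$cbg  g
    6  bgbfgagafdhghedafbcfed$c  c
    7  cbgbfgagafdhghedafbcfed$  $
    8  cfed$cbgbfgagafdhghedafb  b
    9  d$cbgbfgagafdhghedafbcfe  e
   10  dafbcfed$cbgbfgagafdhghe  e
   11  dhghedafbcfed$cbgbfgagaf  f
   12  ed$cbgbfgagafdhghedafbcf  f
   13  edafbcfed$cbgbfgagafdhgh  h
   14  fbcfed$cbgbfgagafdhgheda  a
   15  fdhghedafbcfed$cbgbfgaga  a
   16  fed$cbgbfgagafdhghedafbc  c
   17  fgagafdhghedafbcfed$cbgb  b
   18  gafdhghedafbcfed$cbgbfga  a
   19  gagafdhghedafbcfed$cbgbf  f
   20  gbfgagafdhghedafbcfed$cb  b
   21  ghedafbcfed$cbgbfgagafdh  h
   22  hedafbcfed$cbgbfgagafdhg  g
   23  hghedafbcfed$cbgbfgagafd  d

ddggfgc$beeffhaacbafbhgd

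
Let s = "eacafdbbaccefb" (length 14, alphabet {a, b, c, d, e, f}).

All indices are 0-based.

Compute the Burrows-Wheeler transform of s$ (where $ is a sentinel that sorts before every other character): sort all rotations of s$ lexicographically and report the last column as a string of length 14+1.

rank  rotation         last
    0  $eacafdbbaccefb  b
    1  acafdbbaccefb$e  e
    2  accefb$eacafdbb  b
    3  afdbbaccefb$eac  c
    4  b$eacafdbbaccef  f
    5  baccefb$eacafdb  b
    6  bbaccefb$eacafd  d
    7  cafdbbaccefb$ea  a
    8  ccefb$eacafdbba  a
    9  cefb$eacafdbbac  c
   10  dbbaccefb$eacaf  f
   11  eacafdbbaccefb$  $
   12  efb$eacafdbbacc  c
   13  fb$eacafdbbacce  e
   14  fdbbaccefb$eaca  a

bebcfbdaacf$cea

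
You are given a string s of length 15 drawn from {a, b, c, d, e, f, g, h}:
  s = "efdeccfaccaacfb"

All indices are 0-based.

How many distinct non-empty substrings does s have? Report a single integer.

rank→(start, suffix):
  0 → (10, 'aacfb')
  1 → (7, 'accaacfb')
  2 → (11, 'acfb')
  3 → (14, 'b')
  4 → (9, 'caacfb')
  5 → (8, 'ccaacfb')
  6 → (4, 'ccfaccaacfb')
  7 → (5, 'cfaccaacfb')
  8 → (12, 'cfb')
  9 → (2, 'deccfaccaacfb')
  10 → (3, 'eccfaccaacfb')
  11 → (0, 'efdeccfaccaacfb')
  12 → (6, 'faccaacfb')
  13 → (13, 'fb')
  14 → (1, 'fdeccfaccaacfb')

SA = [10, 7, 11, 14, 9, 8, 4, 5, 12, 2, 3, 0, 6, 13, 1]
[i] adj suffixes → lcp
  [1] 10/7 → 1 ('a')
  [2] 7/11 → 2 ('ac')
  [3] 11/14 → 0 ('')
  [4] 14/9 → 0 ('')
  [5] 9/8 → 1 ('c')
  [6] 8/4 → 2 ('cc')
  [7] 4/5 → 1 ('c')
  [8] 5/12 → 2 ('cf')
  [9] 12/2 → 0 ('')
  [10] 2/3 → 0 ('')
  [11] 3/0 → 1 ('e')
  [12] 0/6 → 0 ('')
  [13] 6/13 → 1 ('f')
  [14] 13/1 → 1 ('f')

n(n+1)/2 = 15·16/2 = 120
Σ LCP = 0 + 1 + 2 + 0 + 0 + 1 + 2 + 1 + 2 + 0 + 0 + 1 + 0 + 1 + 1 = 12
distinct = 120 − 12 = 108

108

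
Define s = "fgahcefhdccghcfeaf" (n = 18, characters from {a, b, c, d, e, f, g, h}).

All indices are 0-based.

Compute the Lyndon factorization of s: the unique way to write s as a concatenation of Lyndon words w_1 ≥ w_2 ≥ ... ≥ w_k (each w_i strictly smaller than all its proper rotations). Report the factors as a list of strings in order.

["fg", "ahcefhdccghcfe", "af"]

emit factor 1: 'fg' (i=0, period=2)
emit factor 2: 'ahcefhdccghcfe' (i=2, period=14)
emit factor 3: 'af' (i=16, period=2)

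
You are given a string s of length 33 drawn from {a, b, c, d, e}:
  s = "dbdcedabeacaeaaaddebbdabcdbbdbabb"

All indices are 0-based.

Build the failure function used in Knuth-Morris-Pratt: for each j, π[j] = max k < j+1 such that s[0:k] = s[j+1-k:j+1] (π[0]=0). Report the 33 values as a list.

[0, 0, 1, 0, 0, 1, 0, 0, 0, 0, 0, 0, 0, 0, 0, 0, 1, 1, 0, 0, 0, 1, 0, 0, 0, 1, 2, 0, 1, 2, 0, 0, 0]

π[0] = 0
j=1 s[j]='b': π[1]=0 (border '')
j=2 s[j]='d': π[2]=1 (border 'd')
j=3 s[j]='c': k: 1→0; π[3]=0 (border '')
j=4 s[j]='e': π[4]=0 (border '')
j=5 s[j]='d': π[5]=1 (border 'd')
j=6 s[j]='a': k: 1→0; π[6]=0 (border '')
j=7 s[j]='b': π[7]=0 (border '')
j=8 s[j]='e': π[8]=0 (border '')
j=9 s[j]='a': π[9]=0 (border '')
j=10 s[j]='c': π[10]=0 (border '')
j=11 s[j]='a': π[11]=0 (border '')
j=12 s[j]='e': π[12]=0 (border '')
j=13 s[j]='a': π[13]=0 (border '')
j=14 s[j]='a': π[14]=0 (border '')
j=15 s[j]='a': π[15]=0 (border '')
j=16 s[j]='d': π[16]=1 (border 'd')
j=17 s[j]='d': k: 1→0; π[17]=1 (border 'd')
j=18 s[j]='e': k: 1→0; π[18]=0 (border '')
j=19 s[j]='b': π[19]=0 (border '')
j=20 s[j]='b': π[20]=0 (border '')
j=21 s[j]='d': π[21]=1 (border 'd')
j=22 s[j]='a': k: 1→0; π[22]=0 (border '')
j=23 s[j]='b': π[23]=0 (border '')
j=24 s[j]='c': π[24]=0 (border '')
j=25 s[j]='d': π[25]=1 (border 'd')
j=26 s[j]='b': π[26]=2 (border 'db')
j=27 s[j]='b': k: 2→0; π[27]=0 (border '')
j=28 s[j]='d': π[28]=1 (border 'd')
j=29 s[j]='b': π[29]=2 (border 'db')
j=30 s[j]='a': k: 2→0; π[30]=0 (border '')
j=31 s[j]='b': π[31]=0 (border '')
j=32 s[j]='b': π[32]=0 (border '')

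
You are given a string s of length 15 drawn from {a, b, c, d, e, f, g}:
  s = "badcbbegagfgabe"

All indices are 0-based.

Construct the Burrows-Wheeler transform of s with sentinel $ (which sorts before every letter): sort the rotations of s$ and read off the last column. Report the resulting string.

egbg$cabdabbgfea

rank  rotation          last
    0  $badcbbegagfgabe  e
    1  abe$badcbbegagfg  g
    2  adcbbegagfgabe$b  b
    3  agfgabe$badcbbeg  g
    4  badcbbegagfgabe$  $
    5  bbegagfgabe$badc  c
    6  be$badcbbegagfga  a
    7  begagfgabe$badcb  b
    8  cbbegagfgabe$bad  d
    9  dcbbegagfgabe$ba  a
   10  e$badcbbegagfgab  b
   11  egagfgabe$badcbb  b
   12  fgabe$badcbbegag  g
   13  gabe$badcbbegagf  f
   14  gagfgabe$badcbbe  e
   15  gfgabe$badcbbega  a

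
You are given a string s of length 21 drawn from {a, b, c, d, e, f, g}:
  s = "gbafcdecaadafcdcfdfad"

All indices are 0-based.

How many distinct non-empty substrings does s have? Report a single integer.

210

rank | idx | suffix
   0 |   8 | aadafcdcfdfad
   1 |  19 | ad
   2 |   9 | adafcdcfdfad
   3 |  11 | afcdcfdfad
   4 |   2 | afcdecaadafcdcfdfad
   5 |   1 | bafcdecaadafcdcfdfad
   6 |   7 | caadafcdcfdfad
   7 |  13 | cdcfdfad
   8 |   4 | cdecaadafcdcfdfad
   9 |  15 | cfdfad
  10 |  20 | d
  11 |  10 | dafcdcfdfad
  12 |  14 | dcfdfad
  13 |   5 | decaadafcdcfdfad
  14 |  17 | dfad
  15 |   6 | ecaadafcdcfdfad
  16 |  18 | fad
  17 |  12 | fcdcfdfad
  18 |   3 | fcdecaadafcdcfdfad
  19 |  16 | fdfad
  20 |   0 | gbafcdecaadafcdcfdfad

SA = [8, 19, 9, 11, 2, 1, 7, 13, 4, 15, 20, 10, 14, 5, 17, 6, 18, 12, 3, 16, 0]
i: (SA[i-1],SA[i]) lcp shared
  1: (8,19) 1 'a'
  2: (19,9) 2 'ad'
  3: (9,11) 1 'a'
  4: (11,2) 4 'afcd'
  5: (2,1) 0 ''
  6: (1,7) 0 ''
  7: (7,13) 1 'c'
  8: (13,4) 2 'cd'
  9: (4,15) 1 'c'
  10: (15,20) 0 ''
  11: (20,10) 1 'd'
  12: (10,14) 1 'd'
  13: (14,5) 1 'd'
  14: (5,17) 1 'd'
  15: (17,6) 0 ''
  16: (6,18) 0 ''
  17: (18,12) 1 'f'
  18: (12,3) 3 'fcd'
  19: (3,16) 1 'f'
  20: (16,0) 0 ''

n(n+1)/2 = 21·22/2 = 231
Σ LCP = 0 + 1 + 2 + 1 + 4 + 0 + 0 + 1 + 2 + 1 + 0 + 1 + 1 + 1 + 1 + 0 + 0 + 1 + 3 + 1 + 0 = 21
distinct = 231 − 21 = 210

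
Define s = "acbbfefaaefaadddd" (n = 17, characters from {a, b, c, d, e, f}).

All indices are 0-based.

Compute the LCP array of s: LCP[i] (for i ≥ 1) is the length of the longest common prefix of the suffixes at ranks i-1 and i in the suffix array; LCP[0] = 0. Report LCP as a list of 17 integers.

rank | idx | suffix
   0 |  11 | aadddd
   1 |   7 | aaefaadddd
   2 |   0 | acbbfefaaefaadddd
   3 |  12 | adddd
   4 |   8 | aefaadddd
   5 |   2 | bbfefaaefaadddd
   6 |   3 | bfefaaefaadddd
   7 |   1 | cbbfefaaefaadddd
   8 |  16 | d
   9 |  15 | dd
  10 |  14 | ddd
  11 |  13 | dddd
  12 |   9 | efaadddd
  13 |   5 | efaaefaadddd
  14 |  10 | faadddd
  15 |   6 | faaefaadddd
  16 |   4 | fefaaefaadddd

SA = [11, 7, 0, 12, 8, 2, 3, 1, 16, 15, 14, 13, 9, 5, 10, 6, 4]
i: (SA[i-1],SA[i]) lcp shared
  1: (11,7) 2 'aa'
  2: (7,0) 1 'a'
  3: (0,12) 1 'a'
  4: (12,8) 1 'a'
  5: (8,2) 0 ''
  6: (2,3) 1 'b'
  7: (3,1) 0 ''
  8: (1,16) 0 ''
  9: (16,15) 1 'd'
  10: (15,14) 2 'dd'
  11: (14,13) 3 'ddd'
  12: (13,9) 0 ''
  13: (9,5) 4 'efaa'
  14: (5,10) 0 ''
  15: (10,6) 3 'faa'
  16: (6,4) 1 'f'

[0, 2, 1, 1, 1, 0, 1, 0, 0, 1, 2, 3, 0, 4, 0, 3, 1]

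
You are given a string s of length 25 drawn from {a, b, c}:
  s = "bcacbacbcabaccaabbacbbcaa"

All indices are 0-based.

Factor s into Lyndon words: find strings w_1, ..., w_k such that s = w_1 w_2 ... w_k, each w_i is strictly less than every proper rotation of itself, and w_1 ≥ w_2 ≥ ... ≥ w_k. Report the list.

["bc", "acbacbc", "abacc", "aabbacbbc", "a", "a"]

emit factor 1: 'bc' (i=0, period=2)
emit factor 2: 'acbacbc' (i=2, period=7)
emit factor 3: 'abacc' (i=9, period=5)
emit factor 4: 'aabbacbbc' (i=14, period=9)
emit factor 5: 'a' (i=23, period=1)
emit factor 6: 'a' (i=24, period=1)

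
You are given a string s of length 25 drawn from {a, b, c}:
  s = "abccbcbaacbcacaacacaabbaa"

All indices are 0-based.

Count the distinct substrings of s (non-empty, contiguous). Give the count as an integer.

278

sorted suffixes:
  #0 SA[0]=24  'a'
  #1 SA[1]=23  'aa'
  #2 SA[2]=19  'aabbaa'
  #3 SA[3]=14  'aacacaabbaa'
  #4 SA[4]=7  'aacbcacaacacaabbaa'
  #5 SA[5]=20  'abbaa'
  #6 SA[6]=0  'abccbcbaacbcacaacacaabbaa'
  #7 SA[7]=17  'acaabbaa'
  #8 SA[8]=12  'acaacacaabbaa'
  #9 SA[9]=15  'acacaabbaa'
  #10 SA[10]=8  'acbcacaacacaabbaa'
  #11 SA[11]=22  'baa'
  #12 SA[12]=6  'baacbcacaacacaabbaa'
  #13 SA[13]=21  'bbaa'
  #14 SA[14]=10  'bcacaacacaabbaa'
  #15 SA[15]=4  'bcbaacbcacaacacaabbaa'
  #16 SA[16]=1  'bccbcbaacbcacaacacaabbaa'
  #17 SA[17]=18  'caabbaa'
  #18 SA[18]=13  'caacacaabbaa'
  #19 SA[19]=16  'cacaabbaa'
  #20 SA[20]=11  'cacaacacaabbaa'
  #21 SA[21]=5  'cbaacbcacaacacaabbaa'
  #22 SA[22]=9  'cbcacaacacaabbaa'
  #23 SA[23]=3  'cbcbaacbcacaacacaabbaa'
  #24 SA[24]=2  'ccbcbaacbcacaacacaabbaa'

SA = [24, 23, 19, 14, 7, 20, 0, 17, 12, 15, 8, 22, 6, 21, 10, 4, 1, 18, 13, 16, 11, 5, 9, 3, 2]
[i] adj suffixes → lcp
  [1] 24/23 → 1 ('a')
  [2] 23/19 → 2 ('aa')
  [3] 19/14 → 2 ('aa')
  [4] 14/7 → 3 ('aac')
  [5] 7/20 → 1 ('a')
  [6] 20/0 → 2 ('ab')
  [7] 0/17 → 1 ('a')
  [8] 17/12 → 4 ('acaa')
  [9] 12/15 → 3 ('aca')
  [10] 15/8 → 2 ('ac')
  [11] 8/22 → 0 ('')
  [12] 22/6 → 3 ('baa')
  [13] 6/21 → 1 ('b')
  [14] 21/10 → 1 ('b')
  [15] 10/4 → 2 ('bc')
  [16] 4/1 → 2 ('bc')
  [17] 1/18 → 0 ('')
  [18] 18/13 → 3 ('caa')
  [19] 13/16 → 2 ('ca')
  [20] 16/11 → 5 ('cacaa')
  [21] 11/5 → 1 ('c')
  [22] 5/9 → 2 ('cb')
  [23] 9/3 → 3 ('cbc')
  [24] 3/2 → 1 ('c')

n(n+1)/2 = 25·26/2 = 325
Σ LCP = 0 + 1 + 2 + 2 + 3 + 1 + 2 + 1 + 4 + 3 + 2 + 0 + 3 + 1 + 1 + 2 + 2 + 0 + 3 + 2 + 5 + 1 + 2 + 3 + 1 = 47
distinct = 325 − 47 = 278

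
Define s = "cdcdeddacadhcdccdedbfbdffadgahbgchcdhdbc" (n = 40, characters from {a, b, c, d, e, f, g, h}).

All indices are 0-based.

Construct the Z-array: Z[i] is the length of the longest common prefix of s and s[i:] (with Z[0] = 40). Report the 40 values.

[40, 0, 2, 0, 0, 0, 0, 0, 1, 0, 0, 0, 3, 0, 1, 2, 0, 0, 0, 0, 0, 0, 0, 0, 0, 0, 0, 0, 0, 0, 0, 0, 1, 0, 2, 0, 0, 0, 0, 1]

Z[0]=40
i=1: outside box; Z[1]=0
i=2: outside box; Z[2]=2 scan→box=[2,4)
i=3: min(r-i=1, Z[1]=0)=0; Z[3]=0
i=4: outside box; Z[4]=0
i=5: outside box; Z[5]=0
i=6: outside box; Z[6]=0
i=7: outside box; Z[7]=0
i=8: outside box; Z[8]=1 scan→box=[8,9)
i=9: outside box; Z[9]=0
i=10: outside box; Z[10]=0
i=11: outside box; Z[11]=0
i=12: outside box; Z[12]=3 scan→box=[12,15)
i=13: min(r-i=2, Z[1]=0)=0; Z[13]=0
i=14: min(r-i=1, Z[2]=2)=1; Z[14]=1
i=15: outside box; Z[15]=2 scan→box=[15,17)
i=16: min(r-i=1, Z[1]=0)=0; Z[16]=0
i=17: outside box; Z[17]=0
i=18: outside box; Z[18]=0
i=19: outside box; Z[19]=0
i=20: outside box; Z[20]=0
i=21: outside box; Z[21]=0
i=22: outside box; Z[22]=0
i=23: outside box; Z[23]=0
i=24: outside box; Z[24]=0
i=25: outside box; Z[25]=0
i=26: outside box; Z[26]=0
i=27: outside box; Z[27]=0
i=28: outside box; Z[28]=0
i=29: outside box; Z[29]=0
i=30: outside box; Z[30]=0
i=31: outside box; Z[31]=0
i=32: outside box; Z[32]=1 scan→box=[32,33)
i=33: outside box; Z[33]=0
i=34: outside box; Z[34]=2 scan→box=[34,36)
i=35: min(r-i=1, Z[1]=0)=0; Z[35]=0
i=36: outside box; Z[36]=0
i=37: outside box; Z[37]=0
i=38: outside box; Z[38]=0
i=39: outside box; Z[39]=1 scan→box=[39,40)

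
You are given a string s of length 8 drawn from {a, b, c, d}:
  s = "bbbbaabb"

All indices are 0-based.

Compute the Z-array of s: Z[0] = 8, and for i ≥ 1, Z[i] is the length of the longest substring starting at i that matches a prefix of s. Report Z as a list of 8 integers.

Z[0]=8
i=1: fresh scan; Z[1]=3 grow→box=[1,4)
i=2: min(r-i=2, Z[1]=3)=2; Z[2]=2
i=3: min(r-i=1, Z[2]=2)=1; Z[3]=1
i=4: fresh scan; Z[4]=0
i=5: fresh scan; Z[5]=0
i=6: fresh scan; Z[6]=2 grow→box=[6,8)
i=7: min(r-i=1, Z[1]=3)=1; Z[7]=1

[8, 3, 2, 1, 0, 0, 2, 1]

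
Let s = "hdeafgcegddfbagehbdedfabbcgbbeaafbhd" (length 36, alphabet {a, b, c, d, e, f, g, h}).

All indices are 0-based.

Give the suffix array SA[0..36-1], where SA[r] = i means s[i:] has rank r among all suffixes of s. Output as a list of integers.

[30, 22, 31, 3, 13, 12, 23, 27, 24, 17, 28, 33, 6, 25, 35, 9, 1, 18, 20, 10, 29, 2, 19, 7, 15, 21, 11, 32, 4, 26, 5, 8, 14, 16, 34, 0]

rank→(start, suffix):
  0 → (30, 'aafbhd')
  1 → (22, 'abbcgbbeaafbhd')
  2 → (31, 'afbhd')
  3 → (3, 'afgcegddfbagehbdedfabbcgbbeaafbhd')
  4 → (13, 'agehbdedfabbcgbbeaafbhd')
  5 → (12, 'bagehbdedfabbcgbbeaafbhd')
  6 → (23, 'bbcgbbeaafbhd')
  7 → (27, 'bbeaafbhd')
  8 → (24, 'bcgbbeaafbhd')
  9 → (17, 'bdedfabbcgbbeaafbhd')
  10 → (28, 'beaafbhd')
  11 → (33, 'bhd')
  12 → (6, 'cegddfbagehbdedfabbcgbbeaafbhd')
  13 → (25, 'cgbbeaafbhd')
  14 → (35, 'd')
  15 → (9, 'ddfbagehbdedfabbcgbbeaafbhd')
  16 → (1, 'deafgcegddfbagehbdedfabbcgbbeaafbhd')
  17 → (18, 'dedfabbcgbbeaafbhd')
  18 → (20, 'dfabbcgbbeaafbhd')
  19 → (10, 'dfbagehbdedfabbcgbbeaafbhd')
  20 → (29, 'eaafbhd')
  21 → (2, 'eafgcegddfbagehbdedfabbcgbbeaafbhd')
  22 → (19, 'edfabbcgbbeaafbhd')
  23 → (7, 'egddfbagehbdedfabbcgbbeaafbhd')
  24 → (15, 'ehbdedfabbcgbbeaafbhd')
  25 → (21, 'fabbcgbbeaafbhd')
  26 → (11, 'fbagehbdedfabbcgbbeaafbhd')
  27 → (32, 'fbhd')
  28 → (4, 'fgcegddfbagehbdedfabbcgbbeaafbhd')
  29 → (26, 'gbbeaafbhd')
  30 → (5, 'gcegddfbagehbdedfabbcgbbeaafbhd')
  31 → (8, 'gddfbagehbdedfabbcgbbeaafbhd')
  32 → (14, 'gehbdedfabbcgbbeaafbhd')
  33 → (16, 'hbdedfabbcgbbeaafbhd')
  34 → (34, 'hd')
  35 → (0, 'hdeafgcegddfbagehbdedfabbcgbbeaafbhd')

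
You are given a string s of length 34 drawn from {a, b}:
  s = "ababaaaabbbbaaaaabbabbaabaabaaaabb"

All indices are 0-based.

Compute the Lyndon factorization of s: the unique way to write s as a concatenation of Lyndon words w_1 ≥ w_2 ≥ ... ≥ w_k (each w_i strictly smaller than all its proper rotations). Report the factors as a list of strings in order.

emit factor 1: 'ab' (i=0, period=2)
emit factor 2: 'ab' (i=2, period=2)
emit factor 3: 'aaaabbbb' (i=4, period=8)
emit factor 4: 'aaaaabbabbaabaabaaaabb' (i=12, period=22)

["ab", "ab", "aaaabbbb", "aaaaabbabbaabaabaaaabb"]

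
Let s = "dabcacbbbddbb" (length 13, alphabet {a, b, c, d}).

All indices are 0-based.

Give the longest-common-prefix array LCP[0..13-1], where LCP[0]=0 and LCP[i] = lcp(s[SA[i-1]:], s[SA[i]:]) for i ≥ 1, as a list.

rank→(start, suffix):
  0 → (1, 'abcacbbbddbb')
  1 → (4, 'acbbbddbb')
  2 → (12, 'b')
  3 → (11, 'bb')
  4 → (6, 'bbbddbb')
  5 → (7, 'bbddbb')
  6 → (2, 'bcacbbbddbb')
  7 → (8, 'bddbb')
  8 → (3, 'cacbbbddbb')
  9 → (5, 'cbbbddbb')
  10 → (0, 'dabcacbbbddbb')
  11 → (10, 'dbb')
  12 → (9, 'ddbb')

SA = [1, 4, 12, 11, 6, 7, 2, 8, 3, 5, 0, 10, 9]
i: (SA[i-1],SA[i]) lcp shared
  1: (1,4) 1 'a'
  2: (4,12) 0 ''
  3: (12,11) 1 'b'
  4: (11,6) 2 'bb'
  5: (6,7) 2 'bb'
  6: (7,2) 1 'b'
  7: (2,8) 1 'b'
  8: (8,3) 0 ''
  9: (3,5) 1 'c'
  10: (5,0) 0 ''
  11: (0,10) 1 'd'
  12: (10,9) 1 'd'

[0, 1, 0, 1, 2, 2, 1, 1, 0, 1, 0, 1, 1]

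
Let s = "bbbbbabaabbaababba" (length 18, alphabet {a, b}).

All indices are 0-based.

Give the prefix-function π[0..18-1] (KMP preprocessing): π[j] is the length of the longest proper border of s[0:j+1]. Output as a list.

[0, 1, 2, 3, 4, 0, 1, 0, 0, 1, 2, 0, 0, 1, 0, 1, 2, 0]

π[0] = 0
j=1 s[j]='b': π[1]=1 (border 'b')
j=2 s[j]='b': π[2]=2 (border 'bb')
j=3 s[j]='b': π[3]=3 (border 'bbb')
j=4 s[j]='b': π[4]=4 (border 'bbbb')
j=5 s[j]='a': k: 4→3→2→1→0; π[5]=0 (border '')
j=6 s[j]='b': π[6]=1 (border 'b')
j=7 s[j]='a': k: 1→0; π[7]=0 (border '')
j=8 s[j]='a': π[8]=0 (border '')
j=9 s[j]='b': π[9]=1 (border 'b')
j=10 s[j]='b': π[10]=2 (border 'bb')
j=11 s[j]='a': k: 2→1→0; π[11]=0 (border '')
j=12 s[j]='a': π[12]=0 (border '')
j=13 s[j]='b': π[13]=1 (border 'b')
j=14 s[j]='a': k: 1→0; π[14]=0 (border '')
j=15 s[j]='b': π[15]=1 (border 'b')
j=16 s[j]='b': π[16]=2 (border 'bb')
j=17 s[j]='a': k: 2→1→0; π[17]=0 (border '')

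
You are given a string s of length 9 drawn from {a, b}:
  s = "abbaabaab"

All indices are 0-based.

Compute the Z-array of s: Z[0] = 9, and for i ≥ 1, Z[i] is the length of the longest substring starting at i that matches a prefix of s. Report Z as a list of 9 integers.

Z[0]=9
i=1: outside box; Z[1]=0
i=2: outside box; Z[2]=0
i=3: outside box; Z[3]=1 scan→box=[3,4)
i=4: outside box; Z[4]=2 scan→box=[4,6)
i=5: min(r-i=1, Z[1]=0)=0; Z[5]=0
i=6: outside box; Z[6]=1 scan→box=[6,7)
i=7: outside box; Z[7]=2 scan→box=[7,9)
i=8: min(r-i=1, Z[1]=0)=0; Z[8]=0

[9, 0, 0, 1, 2, 0, 1, 2, 0]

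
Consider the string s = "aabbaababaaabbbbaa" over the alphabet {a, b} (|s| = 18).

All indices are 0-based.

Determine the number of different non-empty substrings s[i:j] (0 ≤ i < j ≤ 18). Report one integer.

rank→(start, suffix):
  0 → (17, 'a')
  1 → (16, 'aa')
  2 → (9, 'aaabbbbaa')
  3 → (4, 'aababaaabbbbaa')
  4 → (0, 'aabbaababaaabbbbaa')
  5 → (10, 'aabbbbaa')
  6 → (7, 'abaaabbbbaa')
  7 → (5, 'ababaaabbbbaa')
  8 → (1, 'abbaababaaabbbbaa')
  9 → (11, 'abbbbaa')
  10 → (15, 'baa')
  11 → (8, 'baaabbbbaa')
  12 → (3, 'baababaaabbbbaa')
  13 → (6, 'babaaabbbbaa')
  14 → (14, 'bbaa')
  15 → (2, 'bbaababaaabbbbaa')
  16 → (13, 'bbbaa')
  17 → (12, 'bbbbaa')

SA = [17, 16, 9, 4, 0, 10, 7, 5, 1, 11, 15, 8, 3, 6, 14, 2, 13, 12]
i: (SA[i-1],SA[i]) lcp shared
  1: (17,16) 1 'a'
  2: (16,9) 2 'aa'
  3: (9,4) 2 'aa'
  4: (4,0) 3 'aab'
  5: (0,10) 4 'aabb'
  6: (10,7) 1 'a'
  7: (7,5) 3 'aba'
  8: (5,1) 2 'ab'
  9: (1,11) 3 'abb'
  10: (11,15) 0 ''
  11: (15,8) 3 'baa'
  12: (8,3) 3 'baa'
  13: (3,6) 2 'ba'
  14: (6,14) 1 'b'
  15: (14,2) 4 'bbaa'
  16: (2,13) 2 'bb'
  17: (13,12) 3 'bbb'

n(n+1)/2 = 18·19/2 = 171
Σ LCP = 0 + 1 + 2 + 2 + 3 + 4 + 1 + 3 + 2 + 3 + 0 + 3 + 3 + 2 + 1 + 4 + 2 + 3 = 39
distinct = 171 − 39 = 132

132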